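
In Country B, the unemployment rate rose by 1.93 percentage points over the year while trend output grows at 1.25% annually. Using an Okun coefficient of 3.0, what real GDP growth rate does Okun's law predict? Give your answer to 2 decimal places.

-4.54%

Growth-rate Okun's law: g_Y = g_Y* - β × Δu.
g_Y = 1.25 - 3.0 × (1.93) = 1.25 - 5.79 = -4.54%, i.e. -4.54% to 2 d.p.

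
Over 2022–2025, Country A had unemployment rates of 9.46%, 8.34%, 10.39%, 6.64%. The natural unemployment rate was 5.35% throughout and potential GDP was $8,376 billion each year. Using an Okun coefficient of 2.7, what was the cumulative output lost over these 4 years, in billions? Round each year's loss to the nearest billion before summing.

$3,037 billion

Year 2022: gap = -2.7 × (9.46 - 5.35) = -11.097%, loss ≈ 8376 × 11.097/100 ≈ 929.
Year 2023: gap = -2.7 × (8.34 - 5.35) = -8.073%, loss ≈ 8376 × 8.073/100 ≈ 676.
Year 2024: gap = -2.7 × (10.39 - 5.35) = -13.608%, loss ≈ 8376 × 13.608/100 ≈ 1140.
Year 2025: gap = -2.7 × (6.64 - 5.35) = -3.483%, loss ≈ 8376 × 3.483/100 ≈ 292.
Total lost output = 929 + 676 + 1140 + 292 = 3037 billion.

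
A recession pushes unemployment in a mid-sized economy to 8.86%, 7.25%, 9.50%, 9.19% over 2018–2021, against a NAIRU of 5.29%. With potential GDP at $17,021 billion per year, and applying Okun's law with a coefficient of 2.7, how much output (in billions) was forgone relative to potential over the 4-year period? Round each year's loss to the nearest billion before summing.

Year 2018: gap = -2.7 × (8.86 - 5.29) = -9.639%, loss ≈ 17021 × 9.639/100 ≈ 1641.
Year 2019: gap = -2.7 × (7.25 - 5.29) = -5.292%, loss ≈ 17021 × 5.292/100 ≈ 901.
Year 2020: gap = -2.7 × (9.5 - 5.29) = -11.367%, loss ≈ 17021 × 11.367/100 ≈ 1935.
Year 2021: gap = -2.7 × (9.19 - 5.29) = -10.53%, loss ≈ 17021 × 10.53/100 ≈ 1792.
Total lost output = 1641 + 901 + 1935 + 1792 = 6269 billion.

$6,269 billion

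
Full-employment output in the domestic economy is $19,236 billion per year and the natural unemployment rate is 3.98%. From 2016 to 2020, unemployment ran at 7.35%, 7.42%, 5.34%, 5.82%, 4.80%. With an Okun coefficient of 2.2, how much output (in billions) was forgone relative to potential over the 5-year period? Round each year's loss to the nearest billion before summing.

$4,584 billion

Year 2016: gap = -2.2 × (7.35 - 3.98) = -7.414%, loss ≈ 19236 × 7.414/100 ≈ 1426.
Year 2017: gap = -2.2 × (7.42 - 3.98) = -7.568%, loss ≈ 19236 × 7.568/100 ≈ 1456.
Year 2018: gap = -2.2 × (5.34 - 3.98) = -2.992%, loss ≈ 19236 × 2.992/100 ≈ 576.
Year 2019: gap = -2.2 × (5.82 - 3.98) = -4.048%, loss ≈ 19236 × 4.048/100 ≈ 779.
Year 2020: gap = -2.2 × (4.8 - 3.98) = -1.804%, loss ≈ 19236 × 1.804/100 ≈ 347.
Total lost output = 1426 + 1456 + 576 + 779 + 347 = 4584 billion.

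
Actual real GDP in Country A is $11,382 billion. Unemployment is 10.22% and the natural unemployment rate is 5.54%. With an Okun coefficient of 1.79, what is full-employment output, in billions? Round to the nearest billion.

$12,423 billion

Unemployment gap = 10.22 - 5.54 = 4.68 points, so output gap = -1.79 × 4.68 = -8.3772%.
Since Y = Y* × (1 + gap/100), Y* = 11382/0.916228 ≈ 12423 billion.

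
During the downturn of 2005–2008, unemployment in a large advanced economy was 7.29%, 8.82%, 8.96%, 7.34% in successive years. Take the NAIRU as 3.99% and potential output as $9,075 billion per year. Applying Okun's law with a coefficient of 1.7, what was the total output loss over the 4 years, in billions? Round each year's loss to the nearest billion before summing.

Year 2005: gap = -1.7 × (7.29 - 3.99) = -5.61%, loss ≈ 9075 × 5.61/100 ≈ 509.
Year 2006: gap = -1.7 × (8.82 - 3.99) = -8.211%, loss ≈ 9075 × 8.211/100 ≈ 745.
Year 2007: gap = -1.7 × (8.96 - 3.99) = -8.449%, loss ≈ 9075 × 8.449/100 ≈ 767.
Year 2008: gap = -1.7 × (7.34 - 3.99) = -5.695%, loss ≈ 9075 × 5.695/100 ≈ 517.
Total lost output = 509 + 745 + 767 + 517 = 2538 billion.

$2,538 billion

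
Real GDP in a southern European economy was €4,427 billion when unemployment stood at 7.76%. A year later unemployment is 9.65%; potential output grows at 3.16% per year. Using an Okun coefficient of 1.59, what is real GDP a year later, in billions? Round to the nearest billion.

Δu = 9.65 - 7.76 = 1.89 points.
Okun's law (growth form): g_Y = g_Y* - β × Δu = 3.16 - 1.59 × (1.89) = 3.16 - 3.0051 = 0.1549%.
Real GDP in the next year = 4427 × (1 + 0.1549/100) = 4427 × 1.001549 ≈ 4434 billion.

€4,434 billion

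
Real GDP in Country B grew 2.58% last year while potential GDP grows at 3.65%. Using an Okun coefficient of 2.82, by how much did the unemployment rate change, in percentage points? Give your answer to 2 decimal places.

Growth-rate Okun's law: g_Y = g_Y* - β × Δu, so Δu = (g_Y* - g_Y)/β.
Δu = (3.65 - 2.58)/2.82 = 1.07/2.82 = 0.38 percentage points.

0.38 percentage points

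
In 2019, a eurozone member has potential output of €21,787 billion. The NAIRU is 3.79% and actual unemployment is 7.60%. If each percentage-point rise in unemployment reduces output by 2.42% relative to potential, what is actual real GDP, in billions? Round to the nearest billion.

€19,778 billion

Unemployment gap = 7.6 - 3.79 = 3.81 points, so the output gap is -2.42 × 3.81 = -9.2202%.
Actual GDP = 21787 × (1 - 9.2202/100) = 21787 × 0.907798 ≈ 19778 billion.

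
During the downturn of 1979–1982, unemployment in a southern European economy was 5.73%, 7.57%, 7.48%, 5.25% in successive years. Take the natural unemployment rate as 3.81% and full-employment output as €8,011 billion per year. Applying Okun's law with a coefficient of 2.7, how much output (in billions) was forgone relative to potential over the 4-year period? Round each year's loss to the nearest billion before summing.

Year 1979: gap = -2.7 × (5.73 - 3.81) = -5.184%, loss ≈ 8011 × 5.184/100 ≈ 415.
Year 1980: gap = -2.7 × (7.57 - 3.81) = -10.152%, loss ≈ 8011 × 10.152/100 ≈ 813.
Year 1981: gap = -2.7 × (7.48 - 3.81) = -9.909%, loss ≈ 8011 × 9.909/100 ≈ 794.
Year 1982: gap = -2.7 × (5.25 - 3.81) = -3.888%, loss ≈ 8011 × 3.888/100 ≈ 311.
Total lost output = 415 + 813 + 794 + 311 = 2333 billion.

€2,333 billion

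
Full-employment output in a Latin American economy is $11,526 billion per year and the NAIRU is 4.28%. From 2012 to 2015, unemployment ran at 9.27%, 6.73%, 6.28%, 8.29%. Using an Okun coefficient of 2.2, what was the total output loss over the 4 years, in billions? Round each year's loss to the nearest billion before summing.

Year 2012: gap = -2.2 × (9.27 - 4.28) = -10.978%, loss ≈ 11526 × 10.978/100 ≈ 1265.
Year 2013: gap = -2.2 × (6.73 - 4.28) = -5.39%, loss ≈ 11526 × 5.39/100 ≈ 621.
Year 2014: gap = -2.2 × (6.28 - 4.28) = -4.4%, loss ≈ 11526 × 4.4/100 ≈ 507.
Year 2015: gap = -2.2 × (8.29 - 4.28) = -8.822%, loss ≈ 11526 × 8.822/100 ≈ 1017.
Total lost output = 1265 + 621 + 507 + 1017 = 3410 billion.

$3,410 billion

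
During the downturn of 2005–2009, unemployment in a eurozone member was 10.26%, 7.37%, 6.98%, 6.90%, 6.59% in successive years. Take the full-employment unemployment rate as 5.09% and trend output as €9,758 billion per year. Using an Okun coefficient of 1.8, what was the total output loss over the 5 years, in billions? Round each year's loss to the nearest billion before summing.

Year 2005: gap = -1.8 × (10.26 - 5.09) = -9.306%, loss ≈ 9758 × 9.306/100 ≈ 908.
Year 2006: gap = -1.8 × (7.37 - 5.09) = -4.104%, loss ≈ 9758 × 4.104/100 ≈ 400.
Year 2007: gap = -1.8 × (6.98 - 5.09) = -3.402%, loss ≈ 9758 × 3.402/100 ≈ 332.
Year 2008: gap = -1.8 × (6.9 - 5.09) = -3.258%, loss ≈ 9758 × 3.258/100 ≈ 318.
Year 2009: gap = -1.8 × (6.59 - 5.09) = -2.7%, loss ≈ 9758 × 2.7/100 ≈ 263.
Total lost output = 908 + 400 + 332 + 318 + 263 = 2221 billion.

€2,221 billion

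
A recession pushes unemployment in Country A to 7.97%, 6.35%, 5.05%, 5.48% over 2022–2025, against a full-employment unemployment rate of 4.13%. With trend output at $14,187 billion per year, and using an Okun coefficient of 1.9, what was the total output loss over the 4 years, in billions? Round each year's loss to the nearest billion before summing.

Year 2022: gap = -1.9 × (7.97 - 4.13) = -7.296%, loss ≈ 14187 × 7.296/100 ≈ 1035.
Year 2023: gap = -1.9 × (6.35 - 4.13) = -4.218%, loss ≈ 14187 × 4.218/100 ≈ 598.
Year 2024: gap = -1.9 × (5.05 - 4.13) = -1.748%, loss ≈ 14187 × 1.748/100 ≈ 248.
Year 2025: gap = -1.9 × (5.48 - 4.13) = -2.565%, loss ≈ 14187 × 2.565/100 ≈ 364.
Total lost output = 1035 + 598 + 248 + 364 = 2245 billion.

$2,245 billion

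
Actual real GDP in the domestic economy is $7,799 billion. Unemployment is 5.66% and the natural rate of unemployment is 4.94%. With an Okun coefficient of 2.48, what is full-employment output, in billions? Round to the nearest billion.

$7,941 billion

Unemployment gap = 5.66 - 4.94 = 0.72 points, so output gap = -2.48 × 0.72 = -1.7856%.
Since Y = Y* × (1 + gap/100), Y* = 7799/0.982144 ≈ 7941 billion.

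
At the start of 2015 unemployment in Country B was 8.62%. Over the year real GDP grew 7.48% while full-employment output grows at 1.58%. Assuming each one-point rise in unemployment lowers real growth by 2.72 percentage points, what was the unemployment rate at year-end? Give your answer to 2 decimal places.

6.45%

Growth-rate Okun's law: g_Y = g_Y* - β × Δu, so Δu = (g_Y* - g_Y)/β.
Δu = (1.58 - 7.48)/2.72 = -5.9/2.72 = -2.17 percentage points.
Year-end unemployment = 8.62 - 2.17 = 6.45%.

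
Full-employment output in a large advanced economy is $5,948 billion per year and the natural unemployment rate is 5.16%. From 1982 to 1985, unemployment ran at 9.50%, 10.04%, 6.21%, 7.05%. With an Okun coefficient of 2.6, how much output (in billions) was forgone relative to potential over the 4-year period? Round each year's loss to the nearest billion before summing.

Year 1982: gap = -2.6 × (9.5 - 5.16) = -11.284%, loss ≈ 5948 × 11.284/100 ≈ 671.
Year 1983: gap = -2.6 × (10.04 - 5.16) = -12.688%, loss ≈ 5948 × 12.688/100 ≈ 755.
Year 1984: gap = -2.6 × (6.21 - 5.16) = -2.73%, loss ≈ 5948 × 2.73/100 ≈ 162.
Year 1985: gap = -2.6 × (7.05 - 5.16) = -4.914%, loss ≈ 5948 × 4.914/100 ≈ 292.
Total lost output = 671 + 755 + 162 + 292 = 1880 billion.

$1,880 billion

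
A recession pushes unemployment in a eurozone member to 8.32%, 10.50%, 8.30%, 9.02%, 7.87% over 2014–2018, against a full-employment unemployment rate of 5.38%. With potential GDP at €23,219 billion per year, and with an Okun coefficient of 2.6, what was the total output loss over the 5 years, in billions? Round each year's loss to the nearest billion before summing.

Year 2014: gap = -2.6 × (8.32 - 5.38) = -7.644%, loss ≈ 23219 × 7.644/100 ≈ 1775.
Year 2015: gap = -2.6 × (10.5 - 5.38) = -13.312%, loss ≈ 23219 × 13.312/100 ≈ 3091.
Year 2016: gap = -2.6 × (8.3 - 5.38) = -7.592%, loss ≈ 23219 × 7.592/100 ≈ 1763.
Year 2017: gap = -2.6 × (9.02 - 5.38) = -9.464%, loss ≈ 23219 × 9.464/100 ≈ 2197.
Year 2018: gap = -2.6 × (7.87 - 5.38) = -6.474%, loss ≈ 23219 × 6.474/100 ≈ 1503.
Total lost output = 1775 + 3091 + 1763 + 2197 + 1503 = 10329 billion.

€10,329 billion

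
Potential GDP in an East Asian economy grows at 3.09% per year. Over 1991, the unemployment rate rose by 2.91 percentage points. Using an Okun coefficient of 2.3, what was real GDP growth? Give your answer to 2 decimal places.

-3.60%

Growth-rate Okun's law: g_Y = g_Y* - β × Δu.
g_Y = 3.09 - 2.3 × (2.91) = 3.09 - 6.693 = -3.603%, i.e. -3.60% to 2 d.p.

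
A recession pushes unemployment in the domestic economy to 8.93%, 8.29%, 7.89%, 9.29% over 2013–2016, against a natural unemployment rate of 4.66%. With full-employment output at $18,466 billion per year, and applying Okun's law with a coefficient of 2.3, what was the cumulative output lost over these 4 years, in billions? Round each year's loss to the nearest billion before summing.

Year 2013: gap = -2.3 × (8.93 - 4.66) = -9.821%, loss ≈ 18466 × 9.821/100 ≈ 1814.
Year 2014: gap = -2.3 × (8.29 - 4.66) = -8.349%, loss ≈ 18466 × 8.349/100 ≈ 1542.
Year 2015: gap = -2.3 × (7.89 - 4.66) = -7.429%, loss ≈ 18466 × 7.429/100 ≈ 1372.
Year 2016: gap = -2.3 × (9.29 - 4.66) = -10.649%, loss ≈ 18466 × 10.649/100 ≈ 1966.
Total lost output = 1814 + 1542 + 1372 + 1966 = 6694 billion.

$6,694 billion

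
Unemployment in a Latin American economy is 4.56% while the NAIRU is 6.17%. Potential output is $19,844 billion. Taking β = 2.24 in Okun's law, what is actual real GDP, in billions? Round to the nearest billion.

Unemployment gap = 4.56 - 6.17 = -1.61 points, so the output gap is -2.24 × (-1.61) = 3.6064%.
Actual GDP = 19844 × (1 + 3.6064/100) = 19844 × 1.036064 ≈ 20560 billion.

$20,560 billion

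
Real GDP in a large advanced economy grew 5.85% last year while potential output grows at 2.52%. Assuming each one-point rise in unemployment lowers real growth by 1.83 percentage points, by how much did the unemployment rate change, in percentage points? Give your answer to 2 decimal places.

-1.82 percentage points

Growth-rate Okun's law: g_Y = g_Y* - β × Δu, so Δu = (g_Y* - g_Y)/β.
Δu = (2.52 - 5.85)/1.83 = -3.33/1.83 = -1.82 percentage points.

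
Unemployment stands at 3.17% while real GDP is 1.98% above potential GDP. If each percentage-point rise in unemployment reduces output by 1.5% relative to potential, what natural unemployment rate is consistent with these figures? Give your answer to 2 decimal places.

4.49%

From Okun's law, u - u* = -(output gap)/β = -(1.98)/1.5 = -1.32 points.
So u* = 3.17 + 1.32 = 4.49%.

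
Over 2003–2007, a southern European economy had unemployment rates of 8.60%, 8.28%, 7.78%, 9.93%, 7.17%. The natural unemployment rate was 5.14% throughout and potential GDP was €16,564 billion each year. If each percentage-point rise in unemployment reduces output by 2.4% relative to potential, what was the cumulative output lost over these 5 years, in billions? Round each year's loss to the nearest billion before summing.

Year 2003: gap = -2.4 × (8.6 - 5.14) = -8.304%, loss ≈ 16564 × 8.304/100 ≈ 1375.
Year 2004: gap = -2.4 × (8.28 - 5.14) = -7.536%, loss ≈ 16564 × 7.536/100 ≈ 1248.
Year 2005: gap = -2.4 × (7.78 - 5.14) = -6.336%, loss ≈ 16564 × 6.336/100 ≈ 1049.
Year 2006: gap = -2.4 × (9.93 - 5.14) = -11.496%, loss ≈ 16564 × 11.496/100 ≈ 1904.
Year 2007: gap = -2.4 × (7.17 - 5.14) = -4.872%, loss ≈ 16564 × 4.872/100 ≈ 807.
Total lost output = 1375 + 1248 + 1049 + 1904 + 807 = 6383 billion.

€6,383 billion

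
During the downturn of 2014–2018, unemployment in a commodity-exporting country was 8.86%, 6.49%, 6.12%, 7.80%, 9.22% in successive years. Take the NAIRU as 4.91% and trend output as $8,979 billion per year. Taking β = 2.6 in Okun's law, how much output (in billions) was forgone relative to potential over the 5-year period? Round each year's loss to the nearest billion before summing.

$3,254 billion

Year 2014: gap = -2.6 × (8.86 - 4.91) = -10.27%, loss ≈ 8979 × 10.27/100 ≈ 922.
Year 2015: gap = -2.6 × (6.49 - 4.91) = -4.108%, loss ≈ 8979 × 4.108/100 ≈ 369.
Year 2016: gap = -2.6 × (6.12 - 4.91) = -3.146%, loss ≈ 8979 × 3.146/100 ≈ 282.
Year 2017: gap = -2.6 × (7.8 - 4.91) = -7.514%, loss ≈ 8979 × 7.514/100 ≈ 675.
Year 2018: gap = -2.6 × (9.22 - 4.91) = -11.206%, loss ≈ 8979 × 11.206/100 ≈ 1006.
Total lost output = 922 + 369 + 282 + 675 + 1006 = 3254 billion.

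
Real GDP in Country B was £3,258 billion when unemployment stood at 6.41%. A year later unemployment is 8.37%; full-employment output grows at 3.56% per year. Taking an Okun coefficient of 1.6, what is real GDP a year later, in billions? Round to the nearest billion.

£3,272 billion

Δu = 8.37 - 6.41 = 1.96 points.
Okun's law (growth form): g_Y = g_Y* - β × Δu = 3.56 - 1.6 × (1.96) = 3.56 - 3.136 = 0.424%.
Real GDP in the next year = 3258 × (1 + 0.424/100) = 3258 × 1.00424 ≈ 3272 billion.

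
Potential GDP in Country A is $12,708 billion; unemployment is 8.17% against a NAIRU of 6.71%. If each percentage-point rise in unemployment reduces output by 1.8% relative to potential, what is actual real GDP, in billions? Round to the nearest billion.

Unemployment gap = 8.17 - 6.71 = 1.46 points, so the output gap is -1.8 × 1.46 = -2.628%.
Actual GDP = 12708 × (1 - 2.628/100) = 12708 × 0.97372 ≈ 12374 billion.

$12,374 billion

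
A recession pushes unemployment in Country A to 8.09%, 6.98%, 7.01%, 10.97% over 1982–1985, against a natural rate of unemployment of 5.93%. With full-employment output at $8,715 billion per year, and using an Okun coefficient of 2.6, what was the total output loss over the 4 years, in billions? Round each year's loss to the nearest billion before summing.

$2,114 billion

Year 1982: gap = -2.6 × (8.09 - 5.93) = -5.616%, loss ≈ 8715 × 5.616/100 ≈ 489.
Year 1983: gap = -2.6 × (6.98 - 5.93) = -2.73%, loss ≈ 8715 × 2.73/100 ≈ 238.
Year 1984: gap = -2.6 × (7.01 - 5.93) = -2.808%, loss ≈ 8715 × 2.808/100 ≈ 245.
Year 1985: gap = -2.6 × (10.97 - 5.93) = -13.104%, loss ≈ 8715 × 13.104/100 ≈ 1142.
Total lost output = 489 + 238 + 245 + 1142 = 2114 billion.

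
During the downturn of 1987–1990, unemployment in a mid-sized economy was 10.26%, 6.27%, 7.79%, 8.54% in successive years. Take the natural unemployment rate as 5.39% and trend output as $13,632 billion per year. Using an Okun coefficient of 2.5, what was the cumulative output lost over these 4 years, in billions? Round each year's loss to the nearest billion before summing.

Year 1987: gap = -2.5 × (10.26 - 5.39) = -12.175%, loss ≈ 13632 × 12.175/100 ≈ 1660.
Year 1988: gap = -2.5 × (6.27 - 5.39) = -2.2%, loss ≈ 13632 × 2.2/100 ≈ 300.
Year 1989: gap = -2.5 × (7.79 - 5.39) = -6%, loss ≈ 13632 × 6/100 ≈ 818.
Year 1990: gap = -2.5 × (8.54 - 5.39) = -7.875%, loss ≈ 13632 × 7.875/100 ≈ 1074.
Total lost output = 1660 + 300 + 818 + 1074 = 3852 billion.

$3,852 billion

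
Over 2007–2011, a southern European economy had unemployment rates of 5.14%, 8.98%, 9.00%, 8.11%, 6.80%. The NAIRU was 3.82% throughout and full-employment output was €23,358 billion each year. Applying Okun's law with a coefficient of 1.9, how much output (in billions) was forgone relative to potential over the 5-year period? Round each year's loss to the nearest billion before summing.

Year 2007: gap = -1.9 × (5.14 - 3.82) = -2.508%, loss ≈ 23358 × 2.508/100 ≈ 586.
Year 2008: gap = -1.9 × (8.98 - 3.82) = -9.804%, loss ≈ 23358 × 9.804/100 ≈ 2290.
Year 2009: gap = -1.9 × (9 - 3.82) = -9.842%, loss ≈ 23358 × 9.842/100 ≈ 2299.
Year 2010: gap = -1.9 × (8.11 - 3.82) = -8.151%, loss ≈ 23358 × 8.151/100 ≈ 1904.
Year 2011: gap = -1.9 × (6.8 - 3.82) = -5.662%, loss ≈ 23358 × 5.662/100 ≈ 1323.
Total lost output = 586 + 2290 + 2299 + 1904 + 1323 = 8402 billion.

€8,402 billion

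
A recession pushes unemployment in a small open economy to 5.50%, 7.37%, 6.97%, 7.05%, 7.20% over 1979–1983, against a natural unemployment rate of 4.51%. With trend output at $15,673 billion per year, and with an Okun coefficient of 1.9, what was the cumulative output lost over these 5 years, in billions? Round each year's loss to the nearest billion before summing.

$3,437 billion

Year 1979: gap = -1.9 × (5.5 - 4.51) = -1.881%, loss ≈ 15673 × 1.881/100 ≈ 295.
Year 1980: gap = -1.9 × (7.37 - 4.51) = -5.434%, loss ≈ 15673 × 5.434/100 ≈ 852.
Year 1981: gap = -1.9 × (6.97 - 4.51) = -4.674%, loss ≈ 15673 × 4.674/100 ≈ 733.
Year 1982: gap = -1.9 × (7.05 - 4.51) = -4.826%, loss ≈ 15673 × 4.826/100 ≈ 756.
Year 1983: gap = -1.9 × (7.2 - 4.51) = -5.111%, loss ≈ 15673 × 5.111/100 ≈ 801.
Total lost output = 295 + 852 + 733 + 756 + 801 = 3437 billion.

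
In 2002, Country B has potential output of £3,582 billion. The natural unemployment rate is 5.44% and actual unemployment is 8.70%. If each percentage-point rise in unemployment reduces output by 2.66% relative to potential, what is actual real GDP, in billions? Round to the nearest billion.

£3,271 billion

Unemployment gap = 8.7 - 5.44 = 3.26 points, so the output gap is -2.66 × 3.26 = -8.6716%.
Actual GDP = 3582 × (1 - 8.6716/100) = 3582 × 0.913284 ≈ 3271 billion.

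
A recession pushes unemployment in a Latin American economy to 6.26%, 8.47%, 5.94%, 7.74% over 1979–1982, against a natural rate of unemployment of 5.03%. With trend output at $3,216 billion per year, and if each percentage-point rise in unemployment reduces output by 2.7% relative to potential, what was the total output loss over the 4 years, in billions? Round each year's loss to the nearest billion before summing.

Year 1979: gap = -2.7 × (6.26 - 5.03) = -3.321%, loss ≈ 3216 × 3.321/100 ≈ 107.
Year 1980: gap = -2.7 × (8.47 - 5.03) = -9.288%, loss ≈ 3216 × 9.288/100 ≈ 299.
Year 1981: gap = -2.7 × (5.94 - 5.03) = -2.457%, loss ≈ 3216 × 2.457/100 ≈ 79.
Year 1982: gap = -2.7 × (7.74 - 5.03) = -7.317%, loss ≈ 3216 × 7.317/100 ≈ 235.
Total lost output = 107 + 299 + 79 + 235 = 720 billion.

$720 billion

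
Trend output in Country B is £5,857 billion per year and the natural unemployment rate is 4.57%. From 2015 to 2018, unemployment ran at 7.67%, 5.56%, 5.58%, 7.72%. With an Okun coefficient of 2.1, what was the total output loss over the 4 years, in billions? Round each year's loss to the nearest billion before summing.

£1,014 billion

Year 2015: gap = -2.1 × (7.67 - 4.57) = -6.51%, loss ≈ 5857 × 6.51/100 ≈ 381.
Year 2016: gap = -2.1 × (5.56 - 4.57) = -2.079%, loss ≈ 5857 × 2.079/100 ≈ 122.
Year 2017: gap = -2.1 × (5.58 - 4.57) = -2.121%, loss ≈ 5857 × 2.121/100 ≈ 124.
Year 2018: gap = -2.1 × (7.72 - 4.57) = -6.615%, loss ≈ 5857 × 6.615/100 ≈ 387.
Total lost output = 381 + 122 + 124 + 387 = 1014 billion.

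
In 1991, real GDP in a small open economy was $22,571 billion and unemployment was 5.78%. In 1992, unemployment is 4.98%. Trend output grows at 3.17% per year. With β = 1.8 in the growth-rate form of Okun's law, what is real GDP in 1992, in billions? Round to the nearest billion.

Δu = 4.98 - 5.78 = -0.8 points.
Okun's law (growth form): g_Y = g_Y* - β × Δu = 3.17 - 1.8 × (-0.80) = 3.17 + 1.44 = 4.61%.
Real GDP in the next year = 22571 × (1 + 4.61/100) = 22571 × 1.0461 ≈ 23612 billion.

$23,612 billion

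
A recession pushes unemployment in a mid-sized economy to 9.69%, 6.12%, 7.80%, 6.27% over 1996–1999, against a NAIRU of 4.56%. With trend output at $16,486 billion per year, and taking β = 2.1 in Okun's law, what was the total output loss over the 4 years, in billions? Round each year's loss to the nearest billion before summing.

Year 1996: gap = -2.1 × (9.69 - 4.56) = -10.773%, loss ≈ 16486 × 10.773/100 ≈ 1776.
Year 1997: gap = -2.1 × (6.12 - 4.56) = -3.276%, loss ≈ 16486 × 3.276/100 ≈ 540.
Year 1998: gap = -2.1 × (7.8 - 4.56) = -6.804%, loss ≈ 16486 × 6.804/100 ≈ 1122.
Year 1999: gap = -2.1 × (6.27 - 4.56) = -3.591%, loss ≈ 16486 × 3.591/100 ≈ 592.
Total lost output = 1776 + 540 + 1122 + 592 = 4030 billion.

$4,030 billion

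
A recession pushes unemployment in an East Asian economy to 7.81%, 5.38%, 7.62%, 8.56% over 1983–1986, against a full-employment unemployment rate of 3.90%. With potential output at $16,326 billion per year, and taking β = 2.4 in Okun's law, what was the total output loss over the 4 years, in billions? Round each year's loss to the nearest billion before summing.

$5,396 billion

Year 1983: gap = -2.4 × (7.81 - 3.9) = -9.384%, loss ≈ 16326 × 9.384/100 ≈ 1532.
Year 1984: gap = -2.4 × (5.38 - 3.9) = -3.552%, loss ≈ 16326 × 3.552/100 ≈ 580.
Year 1985: gap = -2.4 × (7.62 - 3.9) = -8.928%, loss ≈ 16326 × 8.928/100 ≈ 1458.
Year 1986: gap = -2.4 × (8.56 - 3.9) = -11.184%, loss ≈ 16326 × 11.184/100 ≈ 1826.
Total lost output = 1532 + 580 + 1458 + 1826 = 5396 billion.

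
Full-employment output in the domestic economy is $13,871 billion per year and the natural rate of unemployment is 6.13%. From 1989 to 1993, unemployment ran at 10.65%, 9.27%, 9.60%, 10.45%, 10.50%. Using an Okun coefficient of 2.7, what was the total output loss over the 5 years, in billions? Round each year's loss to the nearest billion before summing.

$7,424 billion

Year 1989: gap = -2.7 × (10.65 - 6.13) = -12.204%, loss ≈ 13871 × 12.204/100 ≈ 1693.
Year 1990: gap = -2.7 × (9.27 - 6.13) = -8.478%, loss ≈ 13871 × 8.478/100 ≈ 1176.
Year 1991: gap = -2.7 × (9.6 - 6.13) = -9.369%, loss ≈ 13871 × 9.369/100 ≈ 1300.
Year 1992: gap = -2.7 × (10.45 - 6.13) = -11.664%, loss ≈ 13871 × 11.664/100 ≈ 1618.
Year 1993: gap = -2.7 × (10.5 - 6.13) = -11.799%, loss ≈ 13871 × 11.799/100 ≈ 1637.
Total lost output = 1693 + 1176 + 1300 + 1618 + 1637 = 7424 billion.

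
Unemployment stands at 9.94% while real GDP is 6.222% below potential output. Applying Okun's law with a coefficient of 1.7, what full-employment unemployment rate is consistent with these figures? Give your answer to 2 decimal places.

6.28%

From Okun's law, u - u* = -(output gap)/β = -(-6.222)/1.7 = 3.66 points.
So u* = 9.94 - 3.66 = 6.28%.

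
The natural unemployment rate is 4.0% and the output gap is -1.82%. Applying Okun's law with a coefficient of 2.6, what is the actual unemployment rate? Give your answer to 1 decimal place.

4.7%

From Okun's law, u - u* = -(output gap)/β = -(-1.82)/2.6 = 0.7 points.
So u = 4 + 0.7 = 4.7%.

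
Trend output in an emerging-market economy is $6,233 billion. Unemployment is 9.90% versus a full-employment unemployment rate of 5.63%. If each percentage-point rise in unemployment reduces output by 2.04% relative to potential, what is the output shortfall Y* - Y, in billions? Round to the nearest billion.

Output gap = -2.04 × (9.9 - 5.63) = -2.04 × 4.27 = -8.7108%.
Actual GDP ≈ 6233 × 0.912892 ≈ 5690 billion, so the shortfall is 6233 - 5690 = 543 billion.

$543 billion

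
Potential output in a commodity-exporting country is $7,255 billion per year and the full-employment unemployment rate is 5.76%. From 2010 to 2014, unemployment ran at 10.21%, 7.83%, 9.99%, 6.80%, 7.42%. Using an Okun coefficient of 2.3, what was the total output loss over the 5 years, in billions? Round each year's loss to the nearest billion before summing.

Year 2010: gap = -2.3 × (10.21 - 5.76) = -10.235%, loss ≈ 7255 × 10.235/100 ≈ 743.
Year 2011: gap = -2.3 × (7.83 - 5.76) = -4.761%, loss ≈ 7255 × 4.761/100 ≈ 345.
Year 2012: gap = -2.3 × (9.99 - 5.76) = -9.729%, loss ≈ 7255 × 9.729/100 ≈ 706.
Year 2013: gap = -2.3 × (6.8 - 5.76) = -2.392%, loss ≈ 7255 × 2.392/100 ≈ 174.
Year 2014: gap = -2.3 × (7.42 - 5.76) = -3.818%, loss ≈ 7255 × 3.818/100 ≈ 277.
Total lost output = 743 + 345 + 706 + 174 + 277 = 2245 billion.

$2,245 billion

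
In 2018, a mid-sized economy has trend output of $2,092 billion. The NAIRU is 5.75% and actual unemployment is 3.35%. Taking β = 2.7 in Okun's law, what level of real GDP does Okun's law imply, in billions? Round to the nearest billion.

Unemployment gap = 3.35 - 5.75 = -2.4 points, so the output gap is -2.7 × (-2.4) = 6.48%.
Actual GDP = 2092 × (1 + 6.48/100) = 2092 × 1.0648 ≈ 2228 billion.

$2,228 billion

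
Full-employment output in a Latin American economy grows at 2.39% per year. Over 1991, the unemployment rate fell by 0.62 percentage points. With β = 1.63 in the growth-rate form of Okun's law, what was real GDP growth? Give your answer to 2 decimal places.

Growth-rate Okun's law: g_Y = g_Y* - β × Δu.
g_Y = 2.39 - 1.63 × (-0.62) = 2.39 + 1.0106 = 3.4006%, i.e. 3.40% to 2 d.p.

3.40%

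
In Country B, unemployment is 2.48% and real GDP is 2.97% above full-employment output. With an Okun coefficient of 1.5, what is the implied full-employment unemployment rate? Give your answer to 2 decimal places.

From Okun's law, u - u* = -(output gap)/β = -(2.97)/1.5 = -1.98 points.
So u* = 2.48 + 1.98 = 4.46%.

4.46%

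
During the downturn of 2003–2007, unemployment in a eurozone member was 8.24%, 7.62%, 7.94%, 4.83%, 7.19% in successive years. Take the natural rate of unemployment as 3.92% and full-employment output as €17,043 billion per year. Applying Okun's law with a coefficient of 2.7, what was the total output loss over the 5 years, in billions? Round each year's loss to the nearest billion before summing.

Year 2003: gap = -2.7 × (8.24 - 3.92) = -11.664%, loss ≈ 17043 × 11.664/100 ≈ 1988.
Year 2004: gap = -2.7 × (7.62 - 3.92) = -9.99%, loss ≈ 17043 × 9.99/100 ≈ 1703.
Year 2005: gap = -2.7 × (7.94 - 3.92) = -10.854%, loss ≈ 17043 × 10.854/100 ≈ 1850.
Year 2006: gap = -2.7 × (4.83 - 3.92) = -2.457%, loss ≈ 17043 × 2.457/100 ≈ 419.
Year 2007: gap = -2.7 × (7.19 - 3.92) = -8.829%, loss ≈ 17043 × 8.829/100 ≈ 1505.
Total lost output = 1988 + 1703 + 1850 + 419 + 1505 = 7465 billion.

€7,465 billion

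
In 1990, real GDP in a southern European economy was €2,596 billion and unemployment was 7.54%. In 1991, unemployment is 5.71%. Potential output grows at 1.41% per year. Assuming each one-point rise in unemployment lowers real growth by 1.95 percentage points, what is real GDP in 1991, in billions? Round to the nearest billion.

Δu = 5.71 - 7.54 = -1.83 points.
Okun's law (growth form): g_Y = g_Y* - β × Δu = 1.41 - 1.95 × (-1.83) = 1.41 + 3.5685 = 4.9785%.
Real GDP in the next year = 2596 × (1 + 4.9785/100) = 2596 × 1.049785 ≈ 2725 billion.

€2,725 billion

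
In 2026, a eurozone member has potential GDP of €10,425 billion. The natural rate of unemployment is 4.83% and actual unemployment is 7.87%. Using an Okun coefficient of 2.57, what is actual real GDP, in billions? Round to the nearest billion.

€9,611 billion

Unemployment gap = 7.87 - 4.83 = 3.04 points, so the output gap is -2.57 × 3.04 = -7.8128%.
Actual GDP = 10425 × (1 - 7.8128/100) = 10425 × 0.921872 ≈ 9611 billion.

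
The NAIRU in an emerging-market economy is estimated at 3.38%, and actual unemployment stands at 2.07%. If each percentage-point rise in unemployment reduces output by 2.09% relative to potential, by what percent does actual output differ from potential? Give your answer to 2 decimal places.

The unemployment gap is 2.07 - 3.38 = -1.31 percentage points.
Okun's law gives an output gap of -2.09 × (-1.31) = 2.7379%, i.e. 2.74% above potential.

2.74%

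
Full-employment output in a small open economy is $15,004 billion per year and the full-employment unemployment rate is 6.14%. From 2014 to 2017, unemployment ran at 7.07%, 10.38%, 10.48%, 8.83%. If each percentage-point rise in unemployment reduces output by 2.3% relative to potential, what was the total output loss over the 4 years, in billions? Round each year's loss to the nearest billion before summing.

$4,210 billion

Year 2014: gap = -2.3 × (7.07 - 6.14) = -2.139%, loss ≈ 15004 × 2.139/100 ≈ 321.
Year 2015: gap = -2.3 × (10.38 - 6.14) = -9.752%, loss ≈ 15004 × 9.752/100 ≈ 1463.
Year 2016: gap = -2.3 × (10.48 - 6.14) = -9.982%, loss ≈ 15004 × 9.982/100 ≈ 1498.
Year 2017: gap = -2.3 × (8.83 - 6.14) = -6.187%, loss ≈ 15004 × 6.187/100 ≈ 928.
Total lost output = 321 + 1463 + 1498 + 928 = 4210 billion.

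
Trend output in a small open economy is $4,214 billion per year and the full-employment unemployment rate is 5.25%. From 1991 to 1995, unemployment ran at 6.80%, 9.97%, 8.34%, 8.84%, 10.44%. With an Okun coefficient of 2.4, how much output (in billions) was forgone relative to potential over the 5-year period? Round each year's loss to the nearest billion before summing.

$1,835 billion

Year 1991: gap = -2.4 × (6.8 - 5.25) = -3.72%, loss ≈ 4214 × 3.72/100 ≈ 157.
Year 1992: gap = -2.4 × (9.97 - 5.25) = -11.328%, loss ≈ 4214 × 11.328/100 ≈ 477.
Year 1993: gap = -2.4 × (8.34 - 5.25) = -7.416%, loss ≈ 4214 × 7.416/100 ≈ 313.
Year 1994: gap = -2.4 × (8.84 - 5.25) = -8.616%, loss ≈ 4214 × 8.616/100 ≈ 363.
Year 1995: gap = -2.4 × (10.44 - 5.25) = -12.456%, loss ≈ 4214 × 12.456/100 ≈ 525.
Total lost output = 157 + 477 + 313 + 363 + 525 = 1835 billion.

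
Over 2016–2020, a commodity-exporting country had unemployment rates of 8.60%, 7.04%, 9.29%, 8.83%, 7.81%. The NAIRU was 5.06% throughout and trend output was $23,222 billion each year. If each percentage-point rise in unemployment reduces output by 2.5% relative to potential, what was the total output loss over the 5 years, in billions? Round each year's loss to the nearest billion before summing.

Year 2016: gap = -2.5 × (8.6 - 5.06) = -8.85%, loss ≈ 23222 × 8.85/100 ≈ 2055.
Year 2017: gap = -2.5 × (7.04 - 5.06) = -4.95%, loss ≈ 23222 × 4.95/100 ≈ 1149.
Year 2018: gap = -2.5 × (9.29 - 5.06) = -10.575%, loss ≈ 23222 × 10.575/100 ≈ 2456.
Year 2019: gap = -2.5 × (8.83 - 5.06) = -9.425%, loss ≈ 23222 × 9.425/100 ≈ 2189.
Year 2020: gap = -2.5 × (7.81 - 5.06) = -6.875%, loss ≈ 23222 × 6.875/100 ≈ 1597.
Total lost output = 2055 + 1149 + 2456 + 2189 + 1597 = 9446 billion.

$9,446 billion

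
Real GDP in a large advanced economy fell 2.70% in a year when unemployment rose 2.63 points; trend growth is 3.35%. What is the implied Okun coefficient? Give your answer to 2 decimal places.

β ≈ 2.30

Growth form: g_Y = g_Y* - β × Δu, so β = (g_Y* - g_Y)/Δu.
β = (3.35 + 2.7)/2.63 = 6.05/2.63 = 2.30.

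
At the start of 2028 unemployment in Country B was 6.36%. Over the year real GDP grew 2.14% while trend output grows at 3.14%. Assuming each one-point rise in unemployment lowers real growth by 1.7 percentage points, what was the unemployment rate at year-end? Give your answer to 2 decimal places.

Growth-rate Okun's law: g_Y = g_Y* - β × Δu, so Δu = (g_Y* - g_Y)/β.
Δu = (3.14 - 2.14)/1.7 = 1/1.7 = 0.59 percentage points.
Year-end unemployment = 6.36 + 0.59 = 6.95%.

6.95%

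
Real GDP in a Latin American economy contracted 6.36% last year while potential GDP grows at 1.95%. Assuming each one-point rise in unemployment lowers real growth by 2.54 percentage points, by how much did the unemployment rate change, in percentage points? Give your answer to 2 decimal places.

Growth-rate Okun's law: g_Y = g_Y* - β × Δu, so Δu = (g_Y* - g_Y)/β.
Δu = (1.95 + 6.36)/2.54 = 8.31/2.54 = 3.27 percentage points.

3.27 percentage points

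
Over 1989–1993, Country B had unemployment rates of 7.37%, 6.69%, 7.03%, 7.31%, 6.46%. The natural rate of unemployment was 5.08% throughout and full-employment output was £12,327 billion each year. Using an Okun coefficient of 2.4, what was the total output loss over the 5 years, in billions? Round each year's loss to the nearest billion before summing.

£2,798 billion

Year 1989: gap = -2.4 × (7.37 - 5.08) = -5.496%, loss ≈ 12327 × 5.496/100 ≈ 677.
Year 1990: gap = -2.4 × (6.69 - 5.08) = -3.864%, loss ≈ 12327 × 3.864/100 ≈ 476.
Year 1991: gap = -2.4 × (7.03 - 5.08) = -4.68%, loss ≈ 12327 × 4.68/100 ≈ 577.
Year 1992: gap = -2.4 × (7.31 - 5.08) = -5.352%, loss ≈ 12327 × 5.352/100 ≈ 660.
Year 1993: gap = -2.4 × (6.46 - 5.08) = -3.312%, loss ≈ 12327 × 3.312/100 ≈ 408.
Total lost output = 677 + 476 + 577 + 660 + 408 = 2798 billion.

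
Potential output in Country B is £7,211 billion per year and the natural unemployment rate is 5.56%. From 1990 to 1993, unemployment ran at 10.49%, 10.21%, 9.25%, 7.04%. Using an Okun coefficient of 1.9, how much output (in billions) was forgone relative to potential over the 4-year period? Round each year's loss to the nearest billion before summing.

Year 1990: gap = -1.9 × (10.49 - 5.56) = -9.367%, loss ≈ 7211 × 9.367/100 ≈ 675.
Year 1991: gap = -1.9 × (10.21 - 5.56) = -8.835%, loss ≈ 7211 × 8.835/100 ≈ 637.
Year 1992: gap = -1.9 × (9.25 - 5.56) = -7.011%, loss ≈ 7211 × 7.011/100 ≈ 506.
Year 1993: gap = -1.9 × (7.04 - 5.56) = -2.812%, loss ≈ 7211 × 2.812/100 ≈ 203.
Total lost output = 675 + 637 + 506 + 203 = 2021 billion.

£2,021 billion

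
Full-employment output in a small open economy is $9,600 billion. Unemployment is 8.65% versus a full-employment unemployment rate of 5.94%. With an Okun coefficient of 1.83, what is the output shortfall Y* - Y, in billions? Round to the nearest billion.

Output gap = -1.83 × (8.65 - 5.94) = -1.83 × 2.71 = -4.9593%.
Actual GDP ≈ 9600 × 0.950407 ≈ 9124 billion, so the shortfall is 9600 - 9124 = 476 billion.

$476 billion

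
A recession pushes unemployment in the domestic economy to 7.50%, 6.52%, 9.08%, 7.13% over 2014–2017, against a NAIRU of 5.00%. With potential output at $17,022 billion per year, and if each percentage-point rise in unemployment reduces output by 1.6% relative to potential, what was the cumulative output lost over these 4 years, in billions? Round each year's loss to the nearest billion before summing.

Year 2014: gap = -1.6 × (7.5 - 5) = -4%, loss ≈ 17022 × 4/100 ≈ 681.
Year 2015: gap = -1.6 × (6.52 - 5) = -2.432%, loss ≈ 17022 × 2.432/100 ≈ 414.
Year 2016: gap = -1.6 × (9.08 - 5) = -6.528%, loss ≈ 17022 × 6.528/100 ≈ 1111.
Year 2017: gap = -1.6 × (7.13 - 5) = -3.408%, loss ≈ 17022 × 3.408/100 ≈ 580.
Total lost output = 681 + 414 + 1111 + 580 = 2786 billion.

$2,786 billion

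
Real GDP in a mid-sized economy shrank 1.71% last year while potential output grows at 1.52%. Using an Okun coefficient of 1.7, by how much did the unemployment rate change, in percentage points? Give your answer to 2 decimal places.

Growth-rate Okun's law: g_Y = g_Y* - β × Δu, so Δu = (g_Y* - g_Y)/β.
Δu = (1.52 + 1.71)/1.7 = 3.23/1.7 = 1.90 percentage points.

1.90 percentage points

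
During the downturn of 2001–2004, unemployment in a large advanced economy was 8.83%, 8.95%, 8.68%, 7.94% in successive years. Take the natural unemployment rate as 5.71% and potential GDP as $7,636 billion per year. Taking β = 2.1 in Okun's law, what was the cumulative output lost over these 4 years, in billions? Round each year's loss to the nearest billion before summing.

$1,854 billion

Year 2001: gap = -2.1 × (8.83 - 5.71) = -6.552%, loss ≈ 7636 × 6.552/100 ≈ 500.
Year 2002: gap = -2.1 × (8.95 - 5.71) = -6.804%, loss ≈ 7636 × 6.804/100 ≈ 520.
Year 2003: gap = -2.1 × (8.68 - 5.71) = -6.237%, loss ≈ 7636 × 6.237/100 ≈ 476.
Year 2004: gap = -2.1 × (7.94 - 5.71) = -4.683%, loss ≈ 7636 × 4.683/100 ≈ 358.
Total lost output = 500 + 520 + 476 + 358 = 1854 billion.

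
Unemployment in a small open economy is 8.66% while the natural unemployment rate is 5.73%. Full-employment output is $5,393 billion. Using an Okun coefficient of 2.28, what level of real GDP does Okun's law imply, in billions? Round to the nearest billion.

$5,033 billion

Unemployment gap = 8.66 - 5.73 = 2.93 points, so the output gap is -2.28 × 2.93 = -6.6804%.
Actual GDP = 5393 × (1 - 6.6804/100) = 5393 × 0.933196 ≈ 5033 billion.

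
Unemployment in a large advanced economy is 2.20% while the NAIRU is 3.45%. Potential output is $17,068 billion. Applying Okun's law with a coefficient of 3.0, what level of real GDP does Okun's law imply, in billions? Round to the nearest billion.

$17,708 billion

Unemployment gap = 2.2 - 3.45 = -1.25 points, so the output gap is -3 × (-1.25) = 3.75%.
Actual GDP = 17068 × (1 + 3.75/100) = 17068 × 1.0375 ≈ 17708 billion.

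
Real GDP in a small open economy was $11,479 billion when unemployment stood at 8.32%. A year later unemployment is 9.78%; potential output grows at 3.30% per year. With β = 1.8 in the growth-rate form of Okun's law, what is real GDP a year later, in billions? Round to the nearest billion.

$11,556 billion

Δu = 9.78 - 8.32 = 1.46 points.
Okun's law (growth form): g_Y = g_Y* - β × Δu = 3.30 - 1.8 × (1.46) = 3.3 - 2.628 = 0.672%.
Real GDP in the next year = 11479 × (1 + 0.672/100) = 11479 × 1.00672 ≈ 11556 billion.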